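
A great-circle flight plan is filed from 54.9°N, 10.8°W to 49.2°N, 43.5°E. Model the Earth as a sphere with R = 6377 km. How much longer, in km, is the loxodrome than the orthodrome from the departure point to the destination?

90 km

Great circle: cos σ = sin φ₁ sin φ₂ + cos φ₁ cos φ₂ cos Δλ,  σ = 0.5761 rad → d_gc = 3673.9 km
Rhumb line: Δψ = -0.1621, q = Δφ/Δψ = 0.6139, d_rh = R√(Δφ²+q²Δλ²) = 3763.9 km
Excess = 3763.9 − 3673.9 = 90.0 ≈ 90 km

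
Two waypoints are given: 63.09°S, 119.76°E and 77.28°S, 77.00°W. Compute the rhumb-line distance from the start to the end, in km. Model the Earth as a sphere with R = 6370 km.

6092 km

Rhumb course C = atan2(Δλ, Δψ) with Δψ = ln[tan(π/4+φ₂/2)/tan(π/4+φ₁/2)] = -0.7638, Δλ = +2.8491 → C = 105.01°
d = R·|Δφ| / |cos C| = 6370·0.24766 / 0.25895 = 6092 km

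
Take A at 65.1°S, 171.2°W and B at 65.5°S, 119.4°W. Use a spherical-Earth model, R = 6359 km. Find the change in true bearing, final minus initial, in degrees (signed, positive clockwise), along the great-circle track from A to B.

At departure: θ₁ = atan2(sin Δλ cos φ₂, cos φ₁ sin φ₂ − sin φ₁ cos φ₂ cos Δλ) = 114.79°
At arrival: θ₂ = atan2(sin Δλ cos φ₁, −cos φ₂ sin φ₁ + sin φ₂ cos φ₁ cos Δλ) = 67.18°
Δθ = θ₂ − θ₁ = -47.6°

-47.6°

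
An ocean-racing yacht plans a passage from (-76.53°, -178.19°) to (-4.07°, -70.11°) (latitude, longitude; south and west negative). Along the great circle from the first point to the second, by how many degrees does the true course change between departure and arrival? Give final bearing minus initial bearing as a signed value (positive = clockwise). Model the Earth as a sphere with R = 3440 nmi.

-95.7°

Initial bearing θ₁ = atan2(sin Δλ cos φ₂, cos φ₁ sin φ₂ − sin φ₁ cos φ₂ cos Δλ) = 108.52°
Final bearing θ₂ = (initial bearing from the destination back to the start) + 180° = 12.79°
Δθ = θ₂ − θ₁ = -95.7°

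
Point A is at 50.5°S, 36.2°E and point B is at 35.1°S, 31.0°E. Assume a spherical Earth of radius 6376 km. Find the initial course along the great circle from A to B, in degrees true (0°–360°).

344.3°

N = sin Δλ·cos φ₂ = -0.0742;  D = cos φ₁ sin φ₂ − sin φ₁ cos φ₂ cos Δλ = +0.2630
initial course = atan2(N, D) = 344.25°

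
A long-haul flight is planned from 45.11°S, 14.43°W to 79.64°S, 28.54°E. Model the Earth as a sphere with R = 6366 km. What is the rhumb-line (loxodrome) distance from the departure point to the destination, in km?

Δψ = ln[tan(π/4+φ₂/2)/tan(π/4+φ₁/2)] = -1.5166;  Δφ = -0.6027 rad,  Δλ = +0.7500 rad
q = Δφ/Δψ = 0.3974
d = R·√(Δφ² + q²Δλ²) = 6366·0.67232 = 4280 km

4280 km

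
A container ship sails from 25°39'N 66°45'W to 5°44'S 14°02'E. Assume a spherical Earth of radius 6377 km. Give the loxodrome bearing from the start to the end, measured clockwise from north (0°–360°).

Δψ = ln[tan(π/4+φ₂/2)/tan(π/4+φ₁/2)] = -0.5637
Δλ = +1.4099 rad (taken the short way round)
course = atan2(Δλ, Δψ) = 111.79°

111.8°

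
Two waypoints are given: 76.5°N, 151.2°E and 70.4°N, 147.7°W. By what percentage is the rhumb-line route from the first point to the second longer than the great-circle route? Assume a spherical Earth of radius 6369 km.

Great circle: σ = 0.3049 rad → d_gc = Rσ = 1942.0 km
Rhumb: Δφ = -0.1065, Δλ = +1.0664, Δψ = -0.3780, q = Δφ/Δψ = 0.2816 → d_rh = R√(Δφ²+q²Δλ²) = 2029.5 km
Excess = (2029.5 − 1942.0) / 1942.0 = 87.5 / 1942.0 = 4.51% ≈ 4.5%

4.5%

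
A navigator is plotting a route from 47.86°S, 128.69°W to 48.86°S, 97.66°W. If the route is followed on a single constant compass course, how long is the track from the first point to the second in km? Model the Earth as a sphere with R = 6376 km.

2297 km

Δψ = ln[tan(π/4+φ₂/2)/tan(π/4+φ₁/2)] = -0.0263;  Δφ = -0.0175 rad,  Δλ = +0.5416 rad
q = Δφ/Δψ = 0.6644
d = R·√(Δφ² + q²Δλ²) = 6376·0.36026 = 2297 km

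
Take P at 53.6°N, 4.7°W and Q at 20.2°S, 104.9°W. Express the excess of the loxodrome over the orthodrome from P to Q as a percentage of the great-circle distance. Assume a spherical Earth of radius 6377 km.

2.2%

Great circle: σ = 1.9569 rad → d_gc = Rσ = 12478.9 km
Rhumb: Δφ = -1.2881, Δλ = -1.7488, Δψ = -1.4725, q = Δφ/Δψ = 0.8748 → d_rh = R√(Δφ²+q²Δλ²) = 12753.0 km
Excess = (12753.0 − 12478.9) / 12478.9 = 274.1 / 12478.9 = 2.20% ≈ 2.2%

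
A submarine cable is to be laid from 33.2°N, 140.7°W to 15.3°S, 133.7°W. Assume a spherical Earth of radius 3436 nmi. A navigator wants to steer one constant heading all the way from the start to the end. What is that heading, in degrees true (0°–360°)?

Δψ = ln[tan(π/4+φ₂/2)/tan(π/4+φ₁/2)] = -0.8852
Δλ = +0.1222 rad (taken the short way round)
course = atan2(Δλ, Δψ) = 172.14°

172.1°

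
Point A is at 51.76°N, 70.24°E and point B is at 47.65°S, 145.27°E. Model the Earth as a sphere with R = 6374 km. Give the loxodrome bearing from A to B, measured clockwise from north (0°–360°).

146.9°

Δψ = ln[tan(π/4+φ₂/2)/tan(π/4+φ₁/2)] = -2.0077
Δλ = +1.3095 rad (taken the short way round)
course = atan2(Δλ, Δψ) = 146.89°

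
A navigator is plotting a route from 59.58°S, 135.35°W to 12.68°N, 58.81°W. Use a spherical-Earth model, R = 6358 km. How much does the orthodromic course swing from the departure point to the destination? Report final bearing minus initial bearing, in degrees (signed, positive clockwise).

Initial bearing θ₁ = atan2(sin Δλ cos φ₂, cos φ₁ sin φ₂ − sin φ₁ cos φ₂ cos Δλ) = 72.07°
Final bearing θ₂ = (initial bearing from the destination back to the start) + 180° = 29.59°
Δθ = θ₂ − θ₁ = -42.5°

-42.5°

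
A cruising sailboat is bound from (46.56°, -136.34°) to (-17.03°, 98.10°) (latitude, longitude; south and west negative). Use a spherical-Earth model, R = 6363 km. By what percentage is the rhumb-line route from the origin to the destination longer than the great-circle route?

3.2%

Great circle: σ = 2.2081 rad → d_gc = Rσ = 14049.8 km
Rhumb: Δφ = -1.1099, Δλ = -2.1914, Δψ = -1.2221, q = Δφ/Δψ = 0.9081 → d_rh = R√(Δφ²+q²Δλ²) = 14499.2 km
Excess = (14499.2 − 14049.8) / 14049.8 = 449.4 / 14049.8 = 3.20% ≈ 3.2%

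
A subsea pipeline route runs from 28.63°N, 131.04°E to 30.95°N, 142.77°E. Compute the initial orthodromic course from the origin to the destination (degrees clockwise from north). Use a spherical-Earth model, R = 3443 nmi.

θ = atan2( sin Δλ·cos φ₂ ,  cos φ₁ sin φ₂ − sin φ₁ cos φ₂ cos Δλ )
  = atan2(+0.1744, +0.0491) = 74.28°

74.3°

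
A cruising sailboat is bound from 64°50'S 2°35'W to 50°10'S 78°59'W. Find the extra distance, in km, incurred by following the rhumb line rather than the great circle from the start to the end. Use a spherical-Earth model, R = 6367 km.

Great circle: cos σ = sin φ₁ sin φ₂ + cos φ₁ cos φ₂ cos Δλ,  σ = 0.7089 rad → d_gc = 4513.7 km
Rhumb line: Δψ = +0.4844, q = Δφ/Δψ = 0.5285, d_rh = R√(Δφ²+q²Δλ²) = 4773.6 km
Excess = 4773.6 − 4513.7 = 259.9 ≈ 260 km

260 km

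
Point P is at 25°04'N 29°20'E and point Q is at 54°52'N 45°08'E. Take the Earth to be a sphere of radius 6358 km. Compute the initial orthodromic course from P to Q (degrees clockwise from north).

17.2°

N = sin Δλ·cos φ₂ = +0.1567;  D = cos φ₁ sin φ₂ − sin φ₁ cos φ₂ cos Δλ = +0.5062
initial course = atan2(N, D) = 17.20°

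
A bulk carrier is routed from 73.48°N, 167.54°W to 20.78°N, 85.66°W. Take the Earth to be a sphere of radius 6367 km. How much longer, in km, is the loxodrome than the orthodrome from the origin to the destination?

Great circle: cos σ = sin φ₁ sin φ₂ + cos φ₁ cos φ₂ cos Δλ,  σ = 1.1835 rad → d_gc = 7535.3 km
Rhumb line: Δψ = -1.5589, q = Δφ/Δψ = 0.5900, d_rh = R√(Δφ²+q²Δλ²) = 7944.6 km
Excess = 7944.6 − 7535.3 = 409.3 ≈ 409 km

409 km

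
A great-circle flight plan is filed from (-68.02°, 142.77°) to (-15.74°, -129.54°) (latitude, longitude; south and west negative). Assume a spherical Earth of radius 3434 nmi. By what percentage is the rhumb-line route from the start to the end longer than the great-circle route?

5.5%

Great circle: σ = 1.3015 rad → d_gc = Rσ = 4469.3 nmi
Rhumb: Δφ = +0.9125, Δλ = +1.5305, Δψ = +1.3606, q = Δφ/Δψ = 0.6706 → d_rh = R√(Δφ²+q²Δλ²) = 4716.0 nmi
Excess = (4716.0 − 4469.3) / 4469.3 = 246.7 / 4469.3 = 5.52% ≈ 5.5%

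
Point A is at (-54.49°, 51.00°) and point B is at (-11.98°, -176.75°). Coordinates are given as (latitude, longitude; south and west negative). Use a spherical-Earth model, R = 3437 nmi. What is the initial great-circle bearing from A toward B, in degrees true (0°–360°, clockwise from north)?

132.2°

N = sin Δλ·cos φ₂ = +0.7241;  D = cos φ₁ sin φ₂ − sin φ₁ cos φ₂ cos Δλ = -0.6560
initial course = atan2(N, D) = 132.17°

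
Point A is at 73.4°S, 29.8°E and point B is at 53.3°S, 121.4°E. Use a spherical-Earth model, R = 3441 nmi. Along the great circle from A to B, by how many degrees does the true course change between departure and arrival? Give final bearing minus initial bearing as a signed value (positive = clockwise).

-86.1°

Initial bearing θ₁ = atan2(sin Δλ cos φ₂, cos φ₁ sin φ₂ − sin φ₁ cos φ₂ cos Δλ) = 112.30°
Final bearing θ₂ = (initial bearing from the destination back to the start) + 180° = 26.25°
Δθ = θ₂ − θ₁ = -86.1°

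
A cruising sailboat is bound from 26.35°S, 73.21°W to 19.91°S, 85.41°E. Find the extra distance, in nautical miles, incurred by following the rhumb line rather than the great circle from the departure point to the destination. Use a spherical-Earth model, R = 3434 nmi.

995 nmi

Great circle: cos σ = sin φ₁ sin φ₂ + cos φ₁ cos φ₂ cos Δλ,  σ = 2.2567 rad → d_gc = 7749.7 nmi
Rhumb line: Δψ = +0.1223, q = Δφ/Δψ = 0.9190, d_rh = R√(Δφ²+q²Δλ²) = 8744.9 nmi
Excess = 8744.9 − 7749.7 = 995.2 ≈ 995 nmi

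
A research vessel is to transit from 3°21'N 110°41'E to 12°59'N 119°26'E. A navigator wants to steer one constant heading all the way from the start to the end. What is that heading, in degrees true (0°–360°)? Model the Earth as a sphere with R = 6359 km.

Δψ = ln[tan(π/4+φ₂/2)/tan(π/4+φ₁/2)] = +0.1701
Δλ = +0.1527 rad (taken the short way round)
course = atan2(Δλ, Δψ) = 41.92°

41.9°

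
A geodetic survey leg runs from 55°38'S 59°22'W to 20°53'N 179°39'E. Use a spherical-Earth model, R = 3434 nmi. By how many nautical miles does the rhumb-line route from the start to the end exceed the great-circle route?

302 nmi

Great circle: cos σ = sin φ₁ sin φ₂ + cos φ₁ cos φ₂ cos Δλ,  σ = 2.1721 rad → d_gc = 7459.1 nmi
Rhumb line: Δψ = +1.5465, q = Δφ/Δψ = 0.8635, d_rh = R√(Δφ²+q²Δλ²) = 7761.4 nmi
Excess = 7761.4 − 7459.1 = 302.3 ≈ 302 nmi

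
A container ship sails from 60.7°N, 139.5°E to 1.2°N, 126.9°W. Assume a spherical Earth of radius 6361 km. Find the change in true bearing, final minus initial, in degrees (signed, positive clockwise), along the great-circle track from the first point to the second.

At departure: θ₁ = atan2(sin Δλ cos φ₂, cos φ₁ sin φ₂ − sin φ₁ cos φ₂ cos Δλ) = 86.27°
At arrival: θ₂ = atan2(sin Δλ cos φ₁, −cos φ₂ sin φ₁ + sin φ₂ cos φ₁ cos Δλ) = 150.76°
Δθ = θ₂ − θ₁ = +64.5°

+64.5°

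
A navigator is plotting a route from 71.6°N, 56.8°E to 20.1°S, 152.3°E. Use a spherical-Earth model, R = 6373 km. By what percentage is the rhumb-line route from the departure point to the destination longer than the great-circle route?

4.2%

Great circle: σ = 1.9332 rad → d_gc = Rσ = 12320.1 km
Rhumb: Δφ = -1.6005, Δλ = +1.6668, Δψ = -2.1786, q = Δφ/Δψ = 0.7346 → d_rh = R√(Δφ²+q²Δλ²) = 12842.5 km
Excess = (12842.5 − 12320.1) / 12320.1 = 522.4 / 12320.1 = 4.24% ≈ 4.2%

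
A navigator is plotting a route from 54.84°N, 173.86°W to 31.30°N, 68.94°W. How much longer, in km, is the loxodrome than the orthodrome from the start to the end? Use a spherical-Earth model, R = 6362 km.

Great circle: cos σ = sin φ₁ sin φ₂ + cos φ₁ cos φ₂ cos Δλ,  σ = 1.2682 rad → d_gc = 8068.0 km
Rhumb line: Δψ = -0.5737, q = Δφ/Δψ = 0.7161, d_rh = R√(Δφ²+q²Δλ²) = 8743.1 km
Excess = 8743.1 − 8068.0 = 675.1 ≈ 675 km

675 km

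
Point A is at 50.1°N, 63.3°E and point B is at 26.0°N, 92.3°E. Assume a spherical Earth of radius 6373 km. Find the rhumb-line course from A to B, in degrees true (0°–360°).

137.0°

Meridional parts: M(φ₁)=+1.0134, M(φ₂)=+0.4702 → ΔM = -0.5432;  Δλ = +0.5061 rad
tan C = Δλ / ΔM = -0.9318 → C = 137.02°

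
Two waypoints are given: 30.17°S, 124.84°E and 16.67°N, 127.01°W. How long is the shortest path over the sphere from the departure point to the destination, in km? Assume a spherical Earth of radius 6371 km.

12644 km

cos σ = sin φ₁ sin φ₂ + cos φ₁ cos φ₂ cos Δλ
      = sin(-30.17°)sin(16.67°) + cos(-30.17°)cos(16.67°)cos(108.15°) = -0.4022
σ = 113.713° → d = Rσ = 6371·1.98467 = 12644 km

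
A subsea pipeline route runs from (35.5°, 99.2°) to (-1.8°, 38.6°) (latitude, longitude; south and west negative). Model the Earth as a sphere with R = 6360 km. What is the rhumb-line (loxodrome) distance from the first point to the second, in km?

Rhumb course C = atan2(Δλ, Δψ) with Δψ = ln[tan(π/4+φ₂/2)/tan(π/4+φ₁/2)] = -0.6949, Δλ = -1.0577 → C = 236.69°
d = R·|Δφ| / |cos C| = 6360·0.65101 / 0.54912 = 7540 km

7540 km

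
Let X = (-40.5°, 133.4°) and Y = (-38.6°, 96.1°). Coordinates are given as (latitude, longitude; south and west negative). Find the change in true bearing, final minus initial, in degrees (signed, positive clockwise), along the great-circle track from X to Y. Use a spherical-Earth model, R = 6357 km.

Initial bearing θ₁ = atan2(sin Δλ cos φ₂, cos φ₁ sin φ₂ − sin φ₁ cos φ₂ cos Δλ) = 261.51°
Final bearing θ₂ = (initial bearing from the destination back to the start) + 180° = 285.78°
Δθ = θ₂ − θ₁ = +24.3°

+24.3°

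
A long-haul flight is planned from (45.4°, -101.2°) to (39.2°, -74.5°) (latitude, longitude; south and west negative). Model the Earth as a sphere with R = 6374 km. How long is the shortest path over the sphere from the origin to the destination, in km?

cos σ = sin φ₁ sin φ₂ + cos φ₁ cos φ₂ cos Δλ
      = sin(45.40°)sin(39.20°) + cos(45.40°)cos(39.20°)cos(26.70°) = 0.9361
σ = 20.588° → d = Rσ = 6374·0.35933 = 2290 km

2290 km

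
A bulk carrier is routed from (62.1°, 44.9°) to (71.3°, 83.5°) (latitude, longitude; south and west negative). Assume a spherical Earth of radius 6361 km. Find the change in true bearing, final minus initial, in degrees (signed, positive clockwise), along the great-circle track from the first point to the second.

+35.8°

At departure: θ₁ = atan2(sin Δλ cos φ₂, cos φ₁ sin φ₂ − sin φ₁ cos φ₂ cos Δλ) = 42.05°
At arrival: θ₂ = atan2(sin Δλ cos φ₁, −cos φ₂ sin φ₁ + sin φ₂ cos φ₁ cos Δλ) = 77.81°
Δθ = θ₂ − θ₁ = +35.8°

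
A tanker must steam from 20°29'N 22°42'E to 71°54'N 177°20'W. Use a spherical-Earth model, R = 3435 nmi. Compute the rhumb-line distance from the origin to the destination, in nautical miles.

Rhumb course C = atan2(Δλ, Δψ) with Δψ = ln[tan(π/4+φ₂/2)/tan(π/4+φ₁/2)] = +1.4717, Δλ = +2.7919 → C = 62.20°
d = R·|Δφ| / |cos C| = 3435·0.89739 / 0.46631 = 6610 nmi

6610 nmi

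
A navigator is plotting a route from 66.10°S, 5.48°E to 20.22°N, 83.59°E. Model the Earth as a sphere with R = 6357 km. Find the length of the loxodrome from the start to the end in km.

11760 km

Rhumb course C = atan2(Δλ, Δψ) with Δψ = ln[tan(π/4+φ₂/2)/tan(π/4+φ₁/2)] = +1.9133, Δλ = +1.3633 → C = 35.47°
d = R·|Δφ| / |cos C| = 6357·1.50657 / 0.81441 = 11760 km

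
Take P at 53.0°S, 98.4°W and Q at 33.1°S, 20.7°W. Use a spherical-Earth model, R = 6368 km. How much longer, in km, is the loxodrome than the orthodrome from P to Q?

Great circle: cos σ = sin φ₁ sin φ₂ + cos φ₁ cos φ₂ cos Δλ,  σ = 0.9962 rad → d_gc = 6343.5 km
Rhumb line: Δψ = +0.4820, q = Δφ/Δψ = 0.7205, d_rh = R√(Δφ²+q²Δλ²) = 6603.9 km
Excess = 6603.9 − 6343.5 = 260.4 ≈ 260 km

260 km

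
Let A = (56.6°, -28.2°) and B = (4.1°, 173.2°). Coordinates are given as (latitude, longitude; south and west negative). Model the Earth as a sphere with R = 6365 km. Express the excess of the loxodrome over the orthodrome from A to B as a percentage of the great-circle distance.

18.7%

Great circle: σ = 2.0393 rad → d_gc = Rσ = 12980.0 km
Rhumb: Δφ = -0.9163, Δλ = -2.7681, Δψ = -1.1323, q = Δφ/Δψ = 0.8092 → d_rh = R√(Δφ²+q²Δλ²) = 15404.5 km
Excess = (15404.5 − 12980.0) / 12980.0 = 2424.5 / 12980.0 = 18.68% ≈ 18.7%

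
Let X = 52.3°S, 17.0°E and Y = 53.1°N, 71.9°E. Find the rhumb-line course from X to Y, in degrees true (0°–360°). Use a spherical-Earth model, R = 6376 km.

Δψ = ln[tan(π/4+φ₂/2)/tan(π/4+φ₁/2)] = +2.1724
Δλ = +0.9582 rad (taken the short way round)
course = atan2(Δλ, Δψ) = 23.80°

23.8°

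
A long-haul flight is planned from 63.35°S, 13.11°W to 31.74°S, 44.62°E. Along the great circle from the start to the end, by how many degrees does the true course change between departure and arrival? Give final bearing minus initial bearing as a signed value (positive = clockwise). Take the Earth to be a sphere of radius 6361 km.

At departure: θ₁ = atan2(sin Δλ cos φ₂, cos φ₁ sin φ₂ − sin φ₁ cos φ₂ cos Δλ) = 76.71°
At arrival: θ₂ = atan2(sin Δλ cos φ₁, −cos φ₂ sin φ₁ + sin φ₂ cos φ₁ cos Δλ) = 30.88°
Δθ = θ₂ − θ₁ = -45.8°

-45.8°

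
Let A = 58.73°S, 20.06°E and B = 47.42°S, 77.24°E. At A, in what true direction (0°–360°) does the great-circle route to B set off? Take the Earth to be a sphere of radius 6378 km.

θ = atan2( sin Δλ·cos φ₂ ,  cos φ₁ sin φ₂ − sin φ₁ cos φ₂ cos Δλ )
  = atan2(+0.5686, -0.0688) = 96.89°

96.9°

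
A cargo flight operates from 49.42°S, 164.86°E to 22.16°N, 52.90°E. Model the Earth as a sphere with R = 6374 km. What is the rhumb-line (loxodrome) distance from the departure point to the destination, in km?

Rhumb course C = atan2(Δλ, Δψ) with Δψ = ln[tan(π/4+φ₂/2)/tan(π/4+φ₁/2)] = +1.3918, Δλ = -1.9541 → C = 305.46°
d = R·|Δφ| / |cos C| = 6374·1.24931 / 0.58015 = 13726 km

13726 km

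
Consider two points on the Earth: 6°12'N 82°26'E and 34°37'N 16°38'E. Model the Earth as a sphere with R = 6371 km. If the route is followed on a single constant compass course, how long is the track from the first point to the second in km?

Rhumb course C = atan2(Δλ, Δψ) with Δψ = ln[tan(π/4+φ₂/2)/tan(π/4+φ₁/2)] = +0.5363, Δλ = -1.1484 → C = 295.03°
d = R·|Δφ| / |cos C| = 6371·0.49596 / 0.42310 = 7468 km

7468 km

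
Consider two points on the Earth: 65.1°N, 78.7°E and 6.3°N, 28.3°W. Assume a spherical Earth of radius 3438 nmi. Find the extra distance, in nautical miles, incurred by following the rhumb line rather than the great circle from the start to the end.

Great circle: cos σ = sin φ₁ sin φ₂ + cos φ₁ cos φ₂ cos Δλ,  σ = 1.5936 rad → d_gc = 5478.9 nmi
Rhumb line: Δψ = -1.4004, q = Δφ/Δψ = 0.7328, d_rh = R√(Δφ²+q²Δλ²) = 5881.0 nmi
Excess = 5881.0 − 5478.9 = 402.1 ≈ 402 nmi

402 nmi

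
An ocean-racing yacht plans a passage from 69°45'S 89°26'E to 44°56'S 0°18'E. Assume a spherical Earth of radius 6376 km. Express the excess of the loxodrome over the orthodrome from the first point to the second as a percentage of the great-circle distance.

8.0%

Great circle: σ = 0.8415 rad → d_gc = Rσ = 5365.5 km
Rhumb: Δφ = +0.4331, Δλ = -1.5557, Δψ = +0.8430, q = Δφ/Δψ = 0.5138 → d_rh = R√(Δφ²+q²Δλ²) = 5796.5 km
Excess = (5796.5 − 5365.5) / 5365.5 = 431.0 / 5365.5 = 8.03% ≈ 8.0%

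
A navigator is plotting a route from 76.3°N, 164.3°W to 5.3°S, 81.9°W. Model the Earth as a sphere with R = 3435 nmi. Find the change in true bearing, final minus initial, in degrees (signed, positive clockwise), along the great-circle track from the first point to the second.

Initial bearing θ₁ = atan2(sin Δλ cos φ₂, cos φ₁ sin φ₂ − sin φ₁ cos φ₂ cos Δλ) = 98.63°
Final bearing θ₂ = (initial bearing from the destination back to the start) + 180° = 166.40°
Δθ = θ₂ − θ₁ = +67.8°

+67.8°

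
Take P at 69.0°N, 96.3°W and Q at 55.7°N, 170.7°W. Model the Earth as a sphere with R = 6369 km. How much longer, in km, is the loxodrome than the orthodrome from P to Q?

226 km

Great circle: cos σ = sin φ₁ sin φ₂ + cos φ₁ cos φ₂ cos Δλ,  σ = 0.5996 rad → d_gc = 3819.1 km
Rhumb line: Δψ = -0.5098, q = Δφ/Δψ = 0.4553, d_rh = R√(Δφ²+q²Δλ²) = 4045.3 km
Excess = 4045.3 − 3819.1 = 226.2 ≈ 226 km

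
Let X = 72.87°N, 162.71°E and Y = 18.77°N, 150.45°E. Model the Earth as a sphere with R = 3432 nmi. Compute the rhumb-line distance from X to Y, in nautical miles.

3271 nmi

Δψ = ln[tan(π/4+φ₂/2)/tan(π/4+φ₁/2)] = -1.5594;  Δφ = -0.9442 rad,  Δλ = -0.2140 rad
q = Δφ/Δψ = 0.6055
d = R·√(Δφ² + q²Δλ²) = 3432·0.95307 = 3271 nmi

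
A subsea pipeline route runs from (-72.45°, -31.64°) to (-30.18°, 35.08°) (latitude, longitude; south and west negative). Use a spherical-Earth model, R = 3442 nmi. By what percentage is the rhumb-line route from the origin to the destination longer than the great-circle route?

Great circle: σ = 0.9492 rad → d_gc = Rσ = 3267.1 nmi
Rhumb: Δφ = +0.7378, Δλ = +1.1645, Δψ = +1.3155, q = Δφ/Δψ = 0.5608 → d_rh = R√(Δφ²+q²Δλ²) = 3391.3 nmi
Excess = (3391.3 − 3267.1) / 3267.1 = 124.2 / 3267.1 = 3.80% ≈ 3.8%

3.8%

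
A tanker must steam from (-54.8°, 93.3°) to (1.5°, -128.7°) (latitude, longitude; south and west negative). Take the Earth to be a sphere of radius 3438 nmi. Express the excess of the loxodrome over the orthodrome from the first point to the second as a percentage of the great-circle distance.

Great circle: σ = 2.0371 rad → d_gc = Rσ = 7003.7 nmi
Rhumb: Δφ = +0.9826, Δλ = +2.4086, Δψ = +1.1743, q = Δφ/Δψ = 0.8367 → d_rh = R√(Δφ²+q²Δλ²) = 7708.4 nmi
Excess = (7708.4 − 7003.7) / 7003.7 = 704.7 / 7003.7 = 10.06% ≈ 10.1%

10.1%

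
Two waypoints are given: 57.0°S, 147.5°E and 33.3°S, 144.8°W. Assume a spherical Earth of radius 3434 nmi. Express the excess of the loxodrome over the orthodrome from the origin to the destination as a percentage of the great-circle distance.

3.3%

Great circle: σ = 0.8851 rad → d_gc = Rσ = 3039.6 nmi
Rhumb: Δφ = +0.4136, Δλ = +1.1816, Δψ = +0.5997, q = Δφ/Δψ = 0.6898 → d_rh = R√(Δφ²+q²Δλ²) = 3138.6 nmi
Excess = (3138.6 − 3039.6) / 3039.6 = 99.0 / 3039.6 = 3.26% ≈ 3.3%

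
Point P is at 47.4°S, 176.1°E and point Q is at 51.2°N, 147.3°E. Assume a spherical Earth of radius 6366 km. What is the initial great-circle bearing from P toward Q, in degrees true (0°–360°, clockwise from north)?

342.0°

θ = atan2( sin Δλ·cos φ₂ ,  cos φ₁ sin φ₂ − sin φ₁ cos φ₂ cos Δλ )
  = atan2(-0.3019, +0.9317) = 342.05°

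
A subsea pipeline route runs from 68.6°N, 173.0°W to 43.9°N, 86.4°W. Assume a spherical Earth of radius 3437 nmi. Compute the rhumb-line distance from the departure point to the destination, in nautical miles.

Δψ = ln[tan(π/4+φ₂/2)/tan(π/4+φ₁/2)] = -0.8118;  Δφ = -0.4311 rad,  Δλ = +1.5115 rad
q = Δφ/Δψ = 0.5310
d = R·√(Δφ² + q²Δλ²) = 3437·0.91110 = 3131 nmi

3131 nmi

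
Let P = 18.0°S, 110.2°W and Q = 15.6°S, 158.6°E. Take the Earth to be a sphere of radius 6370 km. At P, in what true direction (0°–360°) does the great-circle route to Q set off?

θ = atan2( sin Δλ·cos φ₂ ,  cos φ₁ sin φ₂ − sin φ₁ cos φ₂ cos Δλ )
  = atan2(-0.9630, -0.2620) = 254.78°

254.8°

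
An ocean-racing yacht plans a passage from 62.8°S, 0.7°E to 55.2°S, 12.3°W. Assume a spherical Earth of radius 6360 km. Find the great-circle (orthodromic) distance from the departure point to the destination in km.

cos σ = sin φ₁ sin φ₂ + cos φ₁ cos φ₂ cos Δλ
      = sin(-62.80°)sin(-55.20°) + cos(-62.80°)cos(-55.20°)cos(-13.00°) = 0.9845
σ = 10.091° → d = Rσ = 6360·0.17613 = 1120 km

1120 km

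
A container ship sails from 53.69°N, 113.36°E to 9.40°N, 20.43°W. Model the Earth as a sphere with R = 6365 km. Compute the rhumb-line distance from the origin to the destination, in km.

13054 km

Rhumb course C = atan2(Δλ, Δψ) with Δψ = ln[tan(π/4+φ₂/2)/tan(π/4+φ₁/2)] = -0.9502, Δλ = -2.3351 → C = 247.86°
d = R·|Δφ| / |cos C| = 6365·0.77301 / 0.37691 = 13054 km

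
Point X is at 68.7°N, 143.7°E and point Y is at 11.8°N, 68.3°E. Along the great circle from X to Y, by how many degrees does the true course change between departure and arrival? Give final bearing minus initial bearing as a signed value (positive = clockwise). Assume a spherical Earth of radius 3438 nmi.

-59.2°

Initial bearing θ₁ = atan2(sin Δλ cos φ₂, cos φ₁ sin φ₂ − sin φ₁ cos φ₂ cos Δλ) = 260.67°
Final bearing θ₂ = (initial bearing from the destination back to the start) + 180° = 201.48°
Δθ = θ₂ − θ₁ = -59.2°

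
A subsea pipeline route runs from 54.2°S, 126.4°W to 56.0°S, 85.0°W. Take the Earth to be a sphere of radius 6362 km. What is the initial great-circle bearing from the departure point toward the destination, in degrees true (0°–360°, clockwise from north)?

111.4°

N = sin Δλ·cos φ₂ = +0.3698;  D = cos φ₁ sin φ₂ − sin φ₁ cos φ₂ cos Δλ = -0.1447
initial course = atan2(N, D) = 111.38°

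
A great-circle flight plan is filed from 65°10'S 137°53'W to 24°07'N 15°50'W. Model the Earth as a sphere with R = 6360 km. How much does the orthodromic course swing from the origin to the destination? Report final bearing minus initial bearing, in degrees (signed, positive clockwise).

Initial bearing θ₁ = atan2(sin Δλ cos φ₂, cos φ₁ sin φ₂ − sin φ₁ cos φ₂ cos Δλ) = 109.10°
Final bearing θ₂ = (initial bearing from the destination back to the start) + 180° = 25.77°
Δθ = θ₂ − θ₁ = -83.3°

-83.3°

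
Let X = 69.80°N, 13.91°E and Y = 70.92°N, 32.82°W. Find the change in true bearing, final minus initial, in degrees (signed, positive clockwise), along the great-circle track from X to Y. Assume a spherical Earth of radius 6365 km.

Initial bearing θ₁ = atan2(sin Δλ cos φ₂, cos φ₁ sin φ₂ − sin φ₁ cos φ₂ cos Δλ) = 295.99°
Final bearing θ₂ = (initial bearing from the destination back to the start) + 180° = 251.71°
Δθ = θ₂ − θ₁ = -44.3°

-44.3°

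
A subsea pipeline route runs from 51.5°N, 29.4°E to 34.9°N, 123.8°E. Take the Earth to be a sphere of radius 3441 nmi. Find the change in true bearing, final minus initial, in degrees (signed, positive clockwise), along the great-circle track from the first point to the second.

At departure: θ₁ = atan2(sin Δλ cos φ₂, cos φ₁ sin φ₂ − sin φ₁ cos φ₂ cos Δλ) = 63.63°
At arrival: θ₂ = atan2(sin Δλ cos φ₁, −cos φ₂ sin φ₁ + sin φ₂ cos φ₁ cos Δλ) = 137.15°
Δθ = θ₂ − θ₁ = +73.5°

+73.5°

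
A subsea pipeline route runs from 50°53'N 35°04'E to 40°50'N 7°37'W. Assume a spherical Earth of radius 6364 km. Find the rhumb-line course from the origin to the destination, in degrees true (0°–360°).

Δψ = ln[tan(π/4+φ₂/2)/tan(π/4+φ₁/2)] = -0.2529
Δλ = -0.7450 rad (taken the short way round)
course = atan2(Δλ, Δψ) = 251.25°

251.3°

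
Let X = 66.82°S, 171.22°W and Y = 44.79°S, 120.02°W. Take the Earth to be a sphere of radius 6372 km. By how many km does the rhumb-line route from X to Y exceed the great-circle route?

Great circle: cos σ = sin φ₁ sin φ₂ + cos φ₁ cos φ₂ cos Δλ,  σ = 0.6047 rad → d_gc = 3853.1 km
Rhumb line: Δψ = +0.7081, q = Δφ/Δψ = 0.5430, d_rh = R√(Δφ²+q²Δλ²) = 3944.8 km
Excess = 3944.8 − 3853.1 = 91.7 ≈ 92 km

92 km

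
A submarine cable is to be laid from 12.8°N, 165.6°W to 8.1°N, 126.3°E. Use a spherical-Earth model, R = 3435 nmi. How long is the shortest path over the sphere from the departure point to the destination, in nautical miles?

4015 nmi

cos σ = sin φ₁ sin φ₂ + cos φ₁ cos φ₂ cos Δλ
      = sin(12.80°)sin(8.10°) + cos(12.80°)cos(8.10°)cos(-68.10°) = 0.3913
σ = 66.964° → d = Rσ = 3435·1.16875 = 4015 nmi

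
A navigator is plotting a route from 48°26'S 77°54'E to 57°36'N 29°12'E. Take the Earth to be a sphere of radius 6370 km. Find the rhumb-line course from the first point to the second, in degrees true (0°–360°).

Meridional parts: M(φ₁)=-0.9688, M(φ₂)=+1.2361 → ΔM = +2.2049;  Δλ = -0.8500 rad
tan C = Δλ / ΔM = -0.3855 → C = 338.92°

338.9°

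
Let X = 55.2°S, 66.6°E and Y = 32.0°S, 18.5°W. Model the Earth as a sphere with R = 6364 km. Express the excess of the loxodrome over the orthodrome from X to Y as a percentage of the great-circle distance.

Great circle: σ = 1.0741 rad → d_gc = Rσ = 6835.9 km
Rhumb: Δφ = +0.4049, Δλ = -1.4853, Δψ = +0.5703, q = Δφ/Δψ = 0.7100 → d_rh = R√(Δφ²+q²Δλ²) = 7188.9 km
Excess = (7188.9 − 6835.9) / 6835.9 = 353.0 / 6835.9 = 5.16% ≈ 5.2%

5.2%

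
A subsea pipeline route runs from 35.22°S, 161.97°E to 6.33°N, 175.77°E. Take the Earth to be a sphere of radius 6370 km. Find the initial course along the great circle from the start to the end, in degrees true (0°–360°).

20.1°

θ = atan2( sin Δλ·cos φ₂ ,  cos φ₁ sin φ₂ − sin φ₁ cos φ₂ cos Δλ )
  = atan2(+0.2371, +0.6467) = 20.13°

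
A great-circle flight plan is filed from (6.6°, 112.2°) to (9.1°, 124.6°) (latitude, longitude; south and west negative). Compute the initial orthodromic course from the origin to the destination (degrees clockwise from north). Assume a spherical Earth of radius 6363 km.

N = sin Δλ·cos φ₂ = +0.2120;  D = cos φ₁ sin φ₂ − sin φ₁ cos φ₂ cos Δλ = +0.0463
initial course = atan2(N, D) = 77.69°

77.7°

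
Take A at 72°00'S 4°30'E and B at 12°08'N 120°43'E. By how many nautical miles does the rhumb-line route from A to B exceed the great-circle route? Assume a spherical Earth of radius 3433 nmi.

Great circle: cos σ = sin φ₁ sin φ₂ + cos φ₁ cos φ₂ cos Δλ,  σ = 1.9107 rad → d_gc = 6559.3 nmi
Rhumb line: Δψ = +2.0561, q = Δφ/Δψ = 0.7142, d_rh = R√(Δφ²+q²Δλ²) = 7081.2 nmi
Excess = 7081.2 − 6559.3 = 521.9 ≈ 522 nmi

522 nmi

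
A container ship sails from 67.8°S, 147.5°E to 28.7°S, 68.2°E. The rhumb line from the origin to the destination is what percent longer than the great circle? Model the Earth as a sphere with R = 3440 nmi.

Great circle: σ = 1.0401 rad → d_gc = Rσ = 3577.8 nmi
Rhumb: Δφ = +0.6824, Δλ = -1.3840, Δψ = +1.1054, q = Δφ/Δψ = 0.6174 → d_rh = R√(Δφ²+q²Δλ²) = 3761.7 nmi
Excess = (3761.7 − 3577.8) / 3577.8 = 183.9 / 3577.8 = 5.14% ≈ 5.1%

5.1%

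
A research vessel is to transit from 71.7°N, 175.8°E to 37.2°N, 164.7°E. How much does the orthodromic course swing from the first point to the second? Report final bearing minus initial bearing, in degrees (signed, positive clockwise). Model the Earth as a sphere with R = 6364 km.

At departure: θ₁ = atan2(sin Δλ cos φ₂, cos φ₁ sin φ₂ − sin φ₁ cos φ₂ cos Δλ) = 195.52°
At arrival: θ₂ = atan2(sin Δλ cos φ₁, −cos φ₂ sin φ₁ + sin φ₂ cos φ₁ cos Δλ) = 186.05°
Δθ = θ₂ − θ₁ = -9.5°

-9.5°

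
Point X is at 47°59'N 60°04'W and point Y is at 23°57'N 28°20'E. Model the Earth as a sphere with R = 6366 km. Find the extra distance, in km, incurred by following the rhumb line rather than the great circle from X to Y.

336 km

Great circle: cos σ = sin φ₁ sin φ₂ + cos φ₁ cos φ₂ cos Δλ,  σ = 1.2465 rad → d_gc = 7935.0 km
Rhumb line: Δψ = -0.5263, q = Δφ/Δψ = 0.7970, d_rh = R√(Δφ²+q²Δλ²) = 8271.1 km
Excess = 8271.1 − 7935.0 = 336.1 ≈ 336 km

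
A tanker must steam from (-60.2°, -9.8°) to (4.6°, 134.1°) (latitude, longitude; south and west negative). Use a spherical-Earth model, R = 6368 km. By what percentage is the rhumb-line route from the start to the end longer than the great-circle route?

12.5%

Great circle: σ = 2.0599 rad → d_gc = Rσ = 13117.6 km
Rhumb: Δφ = +1.1310, Δλ = +2.5115, Δψ = +1.4043, q = Δφ/Δψ = 0.8053 → d_rh = R√(Δφ²+q²Δλ²) = 14757.0 km
Excess = (14757.0 − 13117.6) / 13117.6 = 1639.4 / 13117.6 = 12.50% ≈ 12.5%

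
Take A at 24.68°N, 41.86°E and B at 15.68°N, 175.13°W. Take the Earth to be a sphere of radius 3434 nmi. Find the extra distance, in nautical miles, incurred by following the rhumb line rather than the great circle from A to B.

509 nmi

Great circle: cos σ = sin φ₁ sin φ₂ + cos φ₁ cos φ₂ cos Δλ,  σ = 2.1968 rad → d_gc = 7543.9 nmi
Rhumb line: Δψ = -0.1676, q = Δφ/Δψ = 0.9374, d_rh = R√(Δφ²+q²Δλ²) = 8052.7 nmi
Excess = 8052.7 − 7543.9 = 508.8 ≈ 509 nmi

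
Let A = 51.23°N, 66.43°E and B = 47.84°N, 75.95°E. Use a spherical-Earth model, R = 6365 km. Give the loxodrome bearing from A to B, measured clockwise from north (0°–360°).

118.8°

Meridional parts: M(φ₁)=+1.0445, M(φ₂)=+0.9533 → ΔM = -0.0912;  Δλ = +0.1662 rad
tan C = Δλ / ΔM = -1.8215 → C = 118.77°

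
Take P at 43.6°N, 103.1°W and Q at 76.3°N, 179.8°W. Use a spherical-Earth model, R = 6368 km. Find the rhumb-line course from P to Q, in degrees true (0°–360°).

313.5°

Meridional parts: M(φ₁)=+0.8472, M(φ₂)=+2.1192 → ΔM = +1.2720;  Δλ = -1.3387 rad
tan C = Δλ / ΔM = -1.0524 → C = 313.54°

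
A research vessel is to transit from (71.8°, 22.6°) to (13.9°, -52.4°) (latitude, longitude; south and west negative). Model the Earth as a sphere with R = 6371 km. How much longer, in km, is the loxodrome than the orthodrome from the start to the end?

325 km

Great circle: cos σ = sin φ₁ sin φ₂ + cos φ₁ cos φ₂ cos Δλ,  σ = 1.2591 rad → d_gc = 8021.7 km
Rhumb line: Δψ = -1.5865, q = Δφ/Δψ = 0.6370, d_rh = R√(Δφ²+q²Δλ²) = 8346.8 km
Excess = 8346.8 − 8021.7 = 325.1 ≈ 325 km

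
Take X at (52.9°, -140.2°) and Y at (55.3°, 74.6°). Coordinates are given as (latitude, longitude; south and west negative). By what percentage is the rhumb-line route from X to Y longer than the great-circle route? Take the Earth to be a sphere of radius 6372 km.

Great circle: σ = 1.1877 rad → d_gc = Rσ = 7568.3 km
Rhumb: Δφ = +0.0419, Δλ = -2.5342, Δψ = +0.0715, q = Δφ/Δψ = 0.5862 → d_rh = R√(Δφ²+q²Δλ²) = 9469.2 km
Excess = (9469.2 − 7568.3) / 7568.3 = 1900.9 / 7568.3 = 25.12% ≈ 25.1%

25.1%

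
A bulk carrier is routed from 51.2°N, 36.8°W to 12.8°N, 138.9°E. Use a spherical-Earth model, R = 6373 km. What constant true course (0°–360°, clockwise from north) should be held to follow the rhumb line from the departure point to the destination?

104.9°

Meridional parts: M(φ₁)=+1.0437, M(φ₂)=+0.2253 → ΔM = -0.8184;  Δλ = +3.0665 rad
tan C = Δλ / ΔM = -3.7470 → C = 104.94°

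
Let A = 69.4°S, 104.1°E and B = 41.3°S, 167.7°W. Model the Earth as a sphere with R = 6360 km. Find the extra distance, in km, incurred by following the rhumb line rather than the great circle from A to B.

430 km

Great circle: cos σ = sin φ₁ sin φ₂ + cos φ₁ cos φ₂ cos Δλ,  σ = 0.8943 rad → d_gc = 5687.4 km
Rhumb line: Δψ = +0.9124, q = Δφ/Δψ = 0.5375, d_rh = R√(Δφ²+q²Δλ²) = 6117.5 km
Excess = 6117.5 − 5687.4 = 430.1 ≈ 430 km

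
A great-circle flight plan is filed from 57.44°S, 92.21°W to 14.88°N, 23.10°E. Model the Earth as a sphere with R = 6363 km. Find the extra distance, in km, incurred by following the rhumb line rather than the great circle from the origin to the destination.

592 km

Great circle: cos σ = sin φ₁ sin φ₂ + cos φ₁ cos φ₂ cos Δλ,  σ = 2.0251 rad → d_gc = 12885.5 km
Rhumb line: Δψ = +1.4935, q = Δφ/Δψ = 0.8451, d_rh = R√(Δφ²+q²Δλ²) = 13477.1 km
Excess = 13477.1 − 12885.5 = 591.6 ≈ 592 km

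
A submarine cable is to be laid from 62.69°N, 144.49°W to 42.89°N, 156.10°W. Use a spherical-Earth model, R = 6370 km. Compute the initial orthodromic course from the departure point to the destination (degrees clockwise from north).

204.4°

θ = atan2( sin Δλ·cos φ₂ ,  cos φ₁ sin φ₂ − sin φ₁ cos φ₂ cos Δλ )
  = atan2(-0.1474, -0.3254) = 204.38°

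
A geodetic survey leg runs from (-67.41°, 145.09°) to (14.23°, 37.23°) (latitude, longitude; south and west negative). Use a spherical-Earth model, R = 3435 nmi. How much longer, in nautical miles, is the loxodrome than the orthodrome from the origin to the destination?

Great circle: cos σ = sin φ₁ sin φ₂ + cos φ₁ cos φ₂ cos Δλ,  σ = 1.9189 rad → d_gc = 6591.6 nmi
Rhumb line: Δψ = +1.8617, q = Δφ/Δψ = 0.7653, d_rh = R√(Δφ²+q²Δλ²) = 6960.6 nmi
Excess = 6960.6 − 6591.6 = 369.0 ≈ 369 nmi

369 nmi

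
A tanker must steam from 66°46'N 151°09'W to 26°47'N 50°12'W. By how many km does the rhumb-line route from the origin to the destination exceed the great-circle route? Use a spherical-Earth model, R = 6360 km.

Great circle: cos σ = sin φ₁ sin φ₂ + cos φ₁ cos φ₂ cos Δλ,  σ = 1.2162 rad → d_gc = 7735.2 km
Rhumb line: Δψ = -1.0965, q = Δφ/Δψ = 0.6364, d_rh = R√(Δφ²+q²Δλ²) = 8400.0 km
Excess = 8400.0 − 7735.2 = 664.8 ≈ 665 km

665 km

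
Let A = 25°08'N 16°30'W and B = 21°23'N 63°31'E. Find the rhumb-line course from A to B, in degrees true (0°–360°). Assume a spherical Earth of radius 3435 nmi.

Δψ = ln[tan(π/4+φ₂/2)/tan(π/4+φ₁/2)] = -0.0713
Δλ = +1.3966 rad (taken the short way round)
course = atan2(Δλ, Δψ) = 92.92°

92.9°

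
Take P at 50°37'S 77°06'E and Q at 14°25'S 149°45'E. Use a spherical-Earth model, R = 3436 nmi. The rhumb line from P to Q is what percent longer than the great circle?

2.4%

Great circle: σ = 1.1857 rad → d_gc = Rσ = 4073.9 nmi
Rhumb: Δφ = +0.6318, Δλ = +1.2680, Δψ = +0.7732, q = Δφ/Δψ = 0.8171 → d_rh = R√(Δφ²+q²Δλ²) = 4169.7 nmi
Excess = (4169.7 − 4073.9) / 4073.9 = 95.8 / 4073.9 = 2.352% ≈ 2.4%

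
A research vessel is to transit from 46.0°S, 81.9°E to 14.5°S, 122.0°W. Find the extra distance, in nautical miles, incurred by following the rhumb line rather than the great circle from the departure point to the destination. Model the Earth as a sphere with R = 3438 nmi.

1193 nmi

Great circle: cos σ = sin φ₁ sin φ₂ + cos φ₁ cos φ₂ cos Δλ,  σ = 2.0206 rad → d_gc = 6946.7 nmi
Rhumb line: Δψ = +0.6505, q = Δφ/Δψ = 0.8452, d_rh = R√(Δφ²+q²Δλ²) = 8139.4 nmi
Excess = 8139.4 − 6946.7 = 1192.7 ≈ 1193 nmi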